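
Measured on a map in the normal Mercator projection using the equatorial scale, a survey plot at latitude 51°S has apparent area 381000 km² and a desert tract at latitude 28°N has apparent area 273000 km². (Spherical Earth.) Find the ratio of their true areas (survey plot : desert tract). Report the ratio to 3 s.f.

0.709

On Mercator the areal scale is sec²φ, so true area = apparent × cos²φ.
True area of survey plot: 381000 × cos²(51°) = 381000 × 0.3960 = 150900 km².
True area of desert tract: 273000 × cos²(28°) = 273000 × 0.7796 = 212800 km².
Ratio = 150900 / 212800 ≈ 0.709.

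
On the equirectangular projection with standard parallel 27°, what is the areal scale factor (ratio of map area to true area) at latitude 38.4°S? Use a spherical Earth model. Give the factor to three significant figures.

1.14

The equidistant cylindrical projection with φ₀ = 27° has h = 1 (meridians true) and k = cos φ₀ / cos φ along parallels.
Areal scale = h·k = 1 × cos φ₀ / cos φ; at 38.4°, h = 1.000, k = 1.137, so h·k = 1.137.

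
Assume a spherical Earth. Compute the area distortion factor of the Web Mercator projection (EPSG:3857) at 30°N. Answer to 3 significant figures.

1.33

For Mercator, h = k = sec φ (a conformal cylindrical projection has a single point scale, 1/cos φ).
Areal scale = k² = sec²φ = 1/cos²(30°) = 1/0.8660² = 1.333.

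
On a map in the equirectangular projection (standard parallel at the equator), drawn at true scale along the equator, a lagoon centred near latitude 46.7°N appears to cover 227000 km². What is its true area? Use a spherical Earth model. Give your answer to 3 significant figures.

In the plate carrée (x = Rλ, y = Rφ), meridians are true-scale (h = 1) and parallels are stretched by k = sec φ.
Areal scale = h·k = 1 × sec φ; at 46.7°, h = 1.000, k = 1.458, so h·k = 1.458.
True area = apparent / (areal scale) = 227000 / 1.458 ≈ 156000 km².

156000 km²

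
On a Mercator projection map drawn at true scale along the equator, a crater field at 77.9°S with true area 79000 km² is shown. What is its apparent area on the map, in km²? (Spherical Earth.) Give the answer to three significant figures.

Mercator is conformal, so the point scale is isotropic: h = k = sec φ = 1/cos φ.
Areal scale = k² = sec²φ = 1/cos²(77.9°) = 1/0.2096² = 22.76.
Apparent area = 79000 × 22.76 ≈ 1800000 km².

1800000 km²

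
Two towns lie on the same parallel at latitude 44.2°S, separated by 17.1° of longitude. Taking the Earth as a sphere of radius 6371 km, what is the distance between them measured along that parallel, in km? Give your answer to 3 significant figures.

1360 km

Arc length along a parallel = R cos φ · Δλ (with Δλ in radians).
= 6371 × cos 44.2° × (17.1° × π/180) = 6371 × 0.7169 × 0.2985 ≈ 1360 km.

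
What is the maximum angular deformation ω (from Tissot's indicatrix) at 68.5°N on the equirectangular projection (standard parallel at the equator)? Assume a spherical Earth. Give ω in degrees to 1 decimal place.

In the plate carrée (x = Rλ, y = Rφ), meridians are true-scale (h = 1) and parallels are stretched by k = sec φ.
At 68.5°: h = 1.000, k = 2.729; principal scales a = 2.729, b = 1.000.
sin(ω/2) = (a − b)/(a + b) = 1.729/3.729 = 0.4636, so ω = 2 arcsin(0.4636) ≈ 55.2°.

55.2°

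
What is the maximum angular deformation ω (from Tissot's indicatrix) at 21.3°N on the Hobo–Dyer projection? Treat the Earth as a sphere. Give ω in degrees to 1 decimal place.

The Hobo–Dyer projection is cylindrical equal-area with φ₀ = 37.5°. A cylindrical equal-area projection with standard parallel φ₀ has meridian scale h = cos φ / cos φ₀ and parallel scale k = cos φ₀ / cos φ (so areas are preserved, h·k = 1).
At 21.3°: h = 1.174, k = 0.8515; principal scales a = 1.174, b = 0.8515.
sin(ω/2) = (a − b)/(a + b) = 0.3229/2.026 = 0.1594, so ω = 2 arcsin(0.1594) ≈ 18.3°.

18.3°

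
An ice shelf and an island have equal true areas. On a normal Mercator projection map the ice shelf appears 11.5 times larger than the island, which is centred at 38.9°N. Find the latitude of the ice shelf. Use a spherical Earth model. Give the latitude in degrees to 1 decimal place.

For equal true areas on Mercator, apparent areas scale as sec²φ, so the ratio is cos²φ₂ / cos²φ₁.
cos²φ₂ / cos²φ₁ = 11.5  ⇒  cos φ₁ = cos 38.9° / √11.5 = 0.7782/3.391 = 0.2295.
φ₁ = arccos(0.2295) ≈ 76.7°.

76.7°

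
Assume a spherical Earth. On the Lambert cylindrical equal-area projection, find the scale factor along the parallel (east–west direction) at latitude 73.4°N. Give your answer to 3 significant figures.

3.50

The Lambert cylindrical equal-area projection is the cylindrical equal-area projection with its standard parallel at the equator (φ₀ = 0). A cylindrical equal-area projection with standard parallel φ₀ has meridian scale h = cos φ / cos φ₀ and parallel scale k = cos φ₀ / cos φ (so areas are preserved, h·k = 1).
k = cos 0° / cos 73.4° = 1.000/0.2857 = 3.500.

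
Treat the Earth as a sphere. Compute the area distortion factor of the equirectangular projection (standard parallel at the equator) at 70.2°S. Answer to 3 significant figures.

In the plate carrée (x = Rλ, y = Rφ), meridians are true-scale (h = 1) and parallels are stretched by k = sec φ.
Areal scale = h·k = 1 × sec φ; at 70.2°, h = 1.000, k = 2.952, so h·k = 2.952.

2.95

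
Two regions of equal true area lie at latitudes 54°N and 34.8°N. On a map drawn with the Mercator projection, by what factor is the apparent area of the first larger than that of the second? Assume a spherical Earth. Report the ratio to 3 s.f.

On Mercator, area is exaggerated by sec²φ = 1/cos²φ.
At 54°: sec²(54°) = 1/0.5878² = 2.894.
At 34.8°: sec²(34.8°) = 1/0.8211² = 1.483.
Ratio = 2.894/1.483 = cos²(34.8°)/cos²(54°) ≈ 1.95.

1.95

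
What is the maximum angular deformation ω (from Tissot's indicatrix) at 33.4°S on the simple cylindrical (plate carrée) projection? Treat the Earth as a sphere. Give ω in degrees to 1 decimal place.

10.3°

Plate carrée maps x = Rλ, y = Rφ. The meridian scale is h = 1 and the parallel scale is k = 1/cos φ = sec φ.
At 33.4°: h = 1.000, k = 1.198; principal scales a = 1.198, b = 1.000.
sin(ω/2) = (a − b)/(a + b) = 0.1978/2.198 = 0.09001, so ω = 2 arcsin(0.09001) ≈ 10.3°.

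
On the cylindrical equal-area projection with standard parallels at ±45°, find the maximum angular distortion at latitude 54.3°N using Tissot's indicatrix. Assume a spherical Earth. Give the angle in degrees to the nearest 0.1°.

21.9°

A cylindrical equal-area projection with standard parallel φ₀ has meridian scale h = cos φ / cos φ₀ and parallel scale k = cos φ₀ / cos φ (so areas are preserved, h·k = 1).
At 54.3°: h = 0.8253, k = 1.212; principal scales a = 1.212, b = 0.8253.
sin(ω/2) = (a − b)/(a + b) = 0.3865/2.037 = 0.1897, so ω = 2 arcsin(0.1897) ≈ 21.9°.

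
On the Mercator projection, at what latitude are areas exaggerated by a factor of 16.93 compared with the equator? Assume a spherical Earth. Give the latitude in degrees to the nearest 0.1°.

Mercator areal scale is sec²φ.
sec²φ = 16.93  ⇒  cos²φ = 0.05907  ⇒  cos φ = 0.2430.
φ = arccos(0.2430) ≈ 75.9°.

75.9°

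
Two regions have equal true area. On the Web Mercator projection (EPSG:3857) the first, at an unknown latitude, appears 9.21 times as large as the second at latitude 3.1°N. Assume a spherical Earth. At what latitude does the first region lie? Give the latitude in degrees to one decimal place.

70.8°

For equal true areas on Mercator, apparent areas scale as sec²φ, so the ratio is cos²φ₂ / cos²φ₁.
cos²φ₂ / cos²φ₁ = 9.21  ⇒  cos φ₁ = cos 3.1° / √9.21 = 0.9985/3.035 = 0.3290.
φ₁ = arccos(0.3290) ≈ 70.8°.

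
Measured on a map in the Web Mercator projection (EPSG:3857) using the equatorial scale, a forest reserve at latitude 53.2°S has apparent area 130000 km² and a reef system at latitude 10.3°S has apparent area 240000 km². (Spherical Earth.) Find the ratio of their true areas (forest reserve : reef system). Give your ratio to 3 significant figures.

On Mercator the areal scale is sec²φ, so true area = apparent × cos²φ.
True area of forest reserve: 130000 × cos²(53.2°) = 130000 × 0.3588 = 46650 km².
True area of reef system: 240000 × cos²(10.3°) = 240000 × 0.9680 = 232300 km².
Ratio = 46650 / 232300 ≈ 0.201.

0.201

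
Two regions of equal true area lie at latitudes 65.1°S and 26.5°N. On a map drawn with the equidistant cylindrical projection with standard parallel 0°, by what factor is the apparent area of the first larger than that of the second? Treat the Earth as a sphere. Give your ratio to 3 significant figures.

2.13

Plate carrée maps x = Rλ, y = Rφ. The meridian scale is h = 1 and the parallel scale is k = 1/cos φ = sec φ.
Areal scale at 65.1°: h·k = 1.000 × 2.375 = 2.375.
Areal scale at 26.5°: h·k = 1.000 × 1.117 = 1.117.
Ratio = 2.375/1.117 ≈ 2.13.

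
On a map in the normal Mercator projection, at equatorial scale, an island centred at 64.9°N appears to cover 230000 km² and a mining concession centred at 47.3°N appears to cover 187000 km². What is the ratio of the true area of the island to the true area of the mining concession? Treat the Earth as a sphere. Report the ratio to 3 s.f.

0.481

On Mercator the areal scale is sec²φ, so true area = apparent × cos²φ.
True area of island: 230000 × cos²(64.9°) = 230000 × 0.1799 = 41390 km².
True area of mining concession: 187000 × cos²(47.3°) = 187000 × 0.4599 = 86000 km².
Ratio = 41390 / 86000 ≈ 0.481.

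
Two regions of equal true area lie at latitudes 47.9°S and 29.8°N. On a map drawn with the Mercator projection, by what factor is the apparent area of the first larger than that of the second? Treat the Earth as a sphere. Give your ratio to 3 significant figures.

On Mercator, area is exaggerated by sec²φ = 1/cos²φ.
At 47.9°: sec²(47.9°) = 1/0.6704² = 2.225.
At 29.8°: sec²(29.8°) = 1/0.8678² = 1.328.
Ratio = 2.225/1.328 = cos²(29.8°)/cos²(47.9°) ≈ 1.68.

1.68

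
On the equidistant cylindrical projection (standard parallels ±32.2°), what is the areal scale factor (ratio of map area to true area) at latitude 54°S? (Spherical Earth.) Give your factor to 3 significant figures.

1.44

The equidistant cylindrical projection with φ₀ = 32.2° has h = 1 (meridians true) and k = cos φ₀ / cos φ along parallels.
Areal scale = h·k = 1 × cos φ₀ / cos φ; at 54°, h = 1.000, k = 1.440, so h·k = 1.440.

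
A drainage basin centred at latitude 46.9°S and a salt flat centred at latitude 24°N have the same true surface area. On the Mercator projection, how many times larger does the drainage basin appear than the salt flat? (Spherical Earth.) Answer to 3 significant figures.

1.79

On Mercator, area is exaggerated by sec²φ = 1/cos²φ.
At 46.9°: sec²(46.9°) = 1/0.6833² = 2.142.
At 24°: sec²(24°) = 1/0.9135² = 1.198.
Ratio = 2.142/1.198 = cos²(24°)/cos²(46.9°) ≈ 1.79.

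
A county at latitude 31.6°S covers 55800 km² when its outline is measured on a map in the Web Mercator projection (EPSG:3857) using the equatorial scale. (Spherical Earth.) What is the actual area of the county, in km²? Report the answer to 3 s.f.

For Mercator, h = k = sec φ (a conformal cylindrical projection has a single point scale, 1/cos φ).
Areal scale = k² = sec²φ = 1/cos²(31.6°) = 1/0.8517² = 1.378.
True area = apparent / (areal scale) = 55800 / 1.378 ≈ 40500 km².

40500 km²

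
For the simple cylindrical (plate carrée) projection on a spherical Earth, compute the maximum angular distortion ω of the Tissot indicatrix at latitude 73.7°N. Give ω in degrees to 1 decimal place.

68.3°

In the plate carrée (x = Rλ, y = Rφ), meridians are true-scale (h = 1) and parallels are stretched by k = sec φ.
At 73.7°: h = 1.000, k = 3.563; principal scales a = 3.563, b = 1.000.
sin(ω/2) = (a − b)/(a + b) = 2.563/4.563 = 0.5617, so ω = 2 arcsin(0.5617) ≈ 68.3°.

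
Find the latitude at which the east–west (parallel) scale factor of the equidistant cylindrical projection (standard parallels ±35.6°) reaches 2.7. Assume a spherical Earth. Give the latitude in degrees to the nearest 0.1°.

With standard parallel φ₀ = 35.6°, the equirectangular projection gives x = Rλ cos φ₀, y = Rφ, so h = 1 and k = cos 35.6° / cos φ.
k = cos φ₀ / cos φ = 2.7  ⇒  cos φ = cos 35.6° / 2.7 = 0.3011.
φ = arccos(0.3011) ≈ 72.5°.

72.5°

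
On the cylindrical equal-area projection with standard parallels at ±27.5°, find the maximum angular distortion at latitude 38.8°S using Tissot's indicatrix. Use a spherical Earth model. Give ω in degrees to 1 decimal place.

14.8°

A cylindrical equal-area projection with standard parallel φ₀ has meridian scale h = cos φ / cos φ₀ and parallel scale k = cos φ₀ / cos φ (so areas are preserved, h·k = 1).
At 38.8°: h = 0.8786, k = 1.138; principal scales a = 1.138, b = 0.8786.
sin(ω/2) = (a − b)/(a + b) = 0.2595/2.017 = 0.1287, so ω = 2 arcsin(0.1287) ≈ 14.8°.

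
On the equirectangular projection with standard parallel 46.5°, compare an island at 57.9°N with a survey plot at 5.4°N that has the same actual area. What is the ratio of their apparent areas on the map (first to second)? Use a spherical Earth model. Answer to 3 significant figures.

1.87

With standard parallel φ₀ = 46.5°, the equirectangular projection gives x = Rλ cos φ₀, y = Rφ, so h = 1 and k = cos 46.5° / cos φ.
Areal scale at 57.9°: h·k = 1.000 × 1.295 = 1.295.
Areal scale at 5.4°: h·k = 1.000 × 0.6914 = 0.6914.
Ratio = 1.295/0.6914 ≈ 1.87.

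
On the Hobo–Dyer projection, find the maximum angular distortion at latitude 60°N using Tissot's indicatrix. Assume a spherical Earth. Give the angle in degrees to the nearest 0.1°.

51.1°

Hobo–Dyer is a cylindrical equal-area projection with standard parallels at ±37.5°. For cylindrical equal-area with standard parallel φ₀, h = cos φ / cos φ₀ and k = cos φ₀ / cos φ, so h·k = 1.
At 60°: h = 0.6302, k = 1.587; principal scales a = 1.587, b = 0.6302.
sin(ω/2) = (a − b)/(a + b) = 0.9565/2.217 = 0.4314, so ω = 2 arcsin(0.4314) ≈ 51.1°.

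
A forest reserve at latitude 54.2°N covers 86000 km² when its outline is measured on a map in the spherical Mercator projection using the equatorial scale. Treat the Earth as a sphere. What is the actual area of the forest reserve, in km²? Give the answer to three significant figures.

29400 km²

Mercator is conformal, so the point scale is isotropic: h = k = sec φ = 1/cos φ.
Areal scale = k² = sec²φ = 1/cos²(54.2°) = 1/0.5850² = 2.922.
True area = apparent / (areal scale) = 86000 / 2.922 ≈ 29400 km².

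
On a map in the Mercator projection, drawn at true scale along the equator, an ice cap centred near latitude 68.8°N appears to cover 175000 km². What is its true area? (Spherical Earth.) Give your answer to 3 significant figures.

For Mercator, h = k = sec φ (a conformal cylindrical projection has a single point scale, 1/cos φ).
Areal scale = k² = sec²φ = 1/cos²(68.8°) = 1/0.3616² = 7.647.
True area = apparent / (areal scale) = 175000 / 7.647 ≈ 22900 km².

22900 km²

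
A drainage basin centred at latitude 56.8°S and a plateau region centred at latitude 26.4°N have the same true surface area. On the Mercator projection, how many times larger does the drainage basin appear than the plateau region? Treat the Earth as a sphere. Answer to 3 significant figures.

2.68

Mercator is conformal with k = sec φ, so areal scale = k² = sec²φ.
At 56.8°: sec²(56.8°) = 1/0.5476² = 3.335.
At 26.4°: sec²(26.4°) = 1/0.8957² = 1.246.
Ratio = 3.335/1.246 = cos²(26.4°)/cos²(56.8°) ≈ 2.68.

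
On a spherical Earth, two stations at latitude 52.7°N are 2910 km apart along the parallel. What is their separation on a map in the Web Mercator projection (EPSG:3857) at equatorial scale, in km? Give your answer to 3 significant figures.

For Mercator, h = k = sec φ (a conformal cylindrical projection has a single point scale, 1/cos φ).
Along the parallel, k = sec 52.7° = 1/0.6060 = 1.650.
Map distance = 2910 × 1.650 ≈ 4800 km.

4800 km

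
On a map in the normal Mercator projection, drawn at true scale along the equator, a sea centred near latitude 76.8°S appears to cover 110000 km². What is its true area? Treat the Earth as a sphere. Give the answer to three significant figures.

5740 km²

Mercator is conformal, so the point scale is isotropic: h = k = sec φ = 1/cos φ.
Areal scale = k² = sec²φ = 1/cos²(76.8°) = 1/0.2284² = 19.18.
True area = apparent / (areal scale) = 110000 / 19.18 ≈ 5740 km².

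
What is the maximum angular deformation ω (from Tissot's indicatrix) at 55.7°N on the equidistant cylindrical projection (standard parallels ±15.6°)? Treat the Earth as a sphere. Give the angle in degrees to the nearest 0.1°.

The equidistant cylindrical projection with φ₀ = 15.6° has h = 1 (meridians true) and k = cos φ₀ / cos φ along parallels.
At 55.7°: h = 1.000, k = 1.709; principal scales a = 1.709, b = 1.000.
sin(ω/2) = (a − b)/(a + b) = 0.7092/2.709 = 0.2618, so ω = 2 arcsin(0.2618) ≈ 30.3°.

30.3°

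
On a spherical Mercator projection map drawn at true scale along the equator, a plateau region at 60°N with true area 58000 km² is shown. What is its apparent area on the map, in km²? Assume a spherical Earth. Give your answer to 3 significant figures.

Mercator is conformal, so the point scale is isotropic: h = k = sec φ = 1/cos φ.
Areal scale = k² = sec²φ = 1/cos²(60°) = 1/0.5000² = 4.000.
Apparent area = 58000 × 4.000 ≈ 232000 km².

232000 km²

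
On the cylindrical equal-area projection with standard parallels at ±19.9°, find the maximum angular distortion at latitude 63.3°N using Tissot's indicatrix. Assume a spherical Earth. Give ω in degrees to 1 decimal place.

Cylindrical equal-area (φ₀ = 19.9°): h = cos φ / cos 19.9° along meridians, k = cos 19.9° / cos φ along parallels; h·k = 1.
At 63.3°: h = 0.4779, k = 2.093; principal scales a = 2.093, b = 0.4779.
sin(ω/2) = (a − b)/(a + b) = 1.615/2.571 = 0.6282, so ω = 2 arcsin(0.6282) ≈ 77.8°.

77.8°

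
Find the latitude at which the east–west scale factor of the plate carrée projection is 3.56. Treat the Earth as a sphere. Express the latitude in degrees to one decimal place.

73.7°

Plate carrée: h = 1, k = sec φ along parallels.
sec φ = 3.56  ⇒  cos φ = 0.2809  ⇒  φ ≈ 73.7°.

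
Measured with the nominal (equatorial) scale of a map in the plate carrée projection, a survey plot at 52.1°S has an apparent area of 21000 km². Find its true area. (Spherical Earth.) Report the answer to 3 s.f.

In the plate carrée (x = Rλ, y = Rφ), meridians are true-scale (h = 1) and parallels are stretched by k = sec φ.
Areal scale = h·k = 1 × sec φ; at 52.1°, h = 1.000, k = 1.628, so h·k = 1.628.
True area = apparent / (areal scale) = 21000 / 1.628 ≈ 12900 km².

12900 km²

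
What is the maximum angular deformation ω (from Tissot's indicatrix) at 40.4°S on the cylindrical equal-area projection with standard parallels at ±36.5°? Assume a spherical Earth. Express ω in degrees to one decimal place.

6.2°

A cylindrical equal-area projection with standard parallel φ₀ has meridian scale h = cos φ / cos φ₀ and parallel scale k = cos φ₀ / cos φ (so areas are preserved, h·k = 1).
At 40.4°: h = 0.9474, k = 1.056; principal scales a = 1.056, b = 0.9474.
sin(ω/2) = (a − b)/(a + b) = 0.1082/2.003 = 0.05403, so ω = 2 arcsin(0.05403) ≈ 6.2°.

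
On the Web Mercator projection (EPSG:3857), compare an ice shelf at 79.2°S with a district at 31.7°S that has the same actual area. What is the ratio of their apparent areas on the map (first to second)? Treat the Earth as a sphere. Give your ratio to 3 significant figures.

On Mercator, area is exaggerated by sec²φ = 1/cos²φ.
At 79.2°: sec²(79.2°) = 1/0.1874² = 28.48.
At 31.7°: sec²(31.7°) = 1/0.8508² = 1.381.
Ratio = 28.48/1.381 = cos²(31.7°)/cos²(79.2°) ≈ 20.6.

20.6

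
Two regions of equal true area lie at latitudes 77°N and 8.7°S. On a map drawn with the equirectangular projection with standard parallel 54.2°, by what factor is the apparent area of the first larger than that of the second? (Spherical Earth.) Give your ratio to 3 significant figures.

4.39

With standard parallel φ₀ = 54.2°, the equirectangular projection gives x = Rλ cos φ₀, y = Rφ, so h = 1 and k = cos 54.2° / cos φ.
Areal scale at 77°: h·k = 1.000 × 2.600 = 2.600.
Areal scale at 8.7°: h·k = 1.000 × 0.5918 = 0.5918.
Ratio = 2.600/0.5918 ≈ 4.39.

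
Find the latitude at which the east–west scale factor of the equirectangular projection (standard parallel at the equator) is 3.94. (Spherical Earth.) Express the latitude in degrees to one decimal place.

Plate carrée: h = 1, k = sec φ along parallels.
sec φ = 3.94  ⇒  cos φ = 0.2538  ⇒  φ ≈ 75.3°.

75.3°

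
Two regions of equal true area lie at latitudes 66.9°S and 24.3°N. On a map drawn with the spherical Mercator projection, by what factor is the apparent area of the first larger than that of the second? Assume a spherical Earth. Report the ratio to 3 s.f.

5.40

Mercator is conformal with k = sec φ, so areal scale = k² = sec²φ.
At 66.9°: sec²(66.9°) = 1/0.3923² = 6.497.
At 24.3°: sec²(24.3°) = 1/0.9114² = 1.204.
Ratio = 6.497/1.204 = cos²(24.3°)/cos²(66.9°) ≈ 5.40.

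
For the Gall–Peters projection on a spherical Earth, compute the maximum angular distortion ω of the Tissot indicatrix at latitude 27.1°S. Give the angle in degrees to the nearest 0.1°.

Gall–Peters is a cylindrical equal-area projection with standard parallels at ±45°. A cylindrical equal-area projection with standard parallel φ₀ has meridian scale h = cos φ / cos φ₀ and parallel scale k = cos φ₀ / cos φ (so areas are preserved, h·k = 1).
At 27.1°: h = 1.259, k = 0.7943; principal scales a = 1.259, b = 0.7943.
sin(ω/2) = (a − b)/(a + b) = 0.4646/2.053 = 0.2263, so ω = 2 arcsin(0.2263) ≈ 26.2°.

26.2°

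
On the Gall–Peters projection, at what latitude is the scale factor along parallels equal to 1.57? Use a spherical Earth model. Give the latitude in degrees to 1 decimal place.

The Gall–Peters projection is cylindrical equal-area with φ₀ = 45°. Cylindrical equal-area (φ₀ = 45°): h = cos φ / cos 45° along meridians, k = cos 45° / cos φ along parallels; h·k = 1.
k = cos φ₀ / cos φ = 1.57  ⇒  cos φ = cos 45° / 1.57 = 0.4504.
φ = arccos(0.4504) ≈ 63.2°.

63.2°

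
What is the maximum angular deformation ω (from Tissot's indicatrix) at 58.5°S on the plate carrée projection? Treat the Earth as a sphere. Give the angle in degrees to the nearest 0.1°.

36.6°

Plate carrée maps x = Rλ, y = Rφ. The meridian scale is h = 1 and the parallel scale is k = 1/cos φ = sec φ.
At 58.5°: h = 1.000, k = 1.914; principal scales a = 1.914, b = 1.000.
sin(ω/2) = (a − b)/(a + b) = 0.9139/2.914 = 0.3136, so ω = 2 arcsin(0.3136) ≈ 36.6°.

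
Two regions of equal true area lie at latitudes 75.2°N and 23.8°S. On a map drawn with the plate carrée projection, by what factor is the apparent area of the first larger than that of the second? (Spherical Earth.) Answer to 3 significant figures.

3.58

For the equirectangular projection with φ₀ = 0 (plate carrée), h = 1 along meridians and k = sec φ along parallels.
Areal scale at 75.2°: h·k = 1.000 × 3.915 = 3.915.
Areal scale at 23.8°: h·k = 1.000 × 1.093 = 1.093.
Ratio = 3.915/1.093 ≈ 3.58.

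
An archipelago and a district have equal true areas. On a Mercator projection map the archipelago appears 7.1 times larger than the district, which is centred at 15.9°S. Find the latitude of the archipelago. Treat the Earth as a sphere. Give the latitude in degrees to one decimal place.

68.8°

Mercator areal scale is sec²φ, so apparent-area ratio = sec²φ₁ / sec²φ₂ = cos²φ₂ / cos²φ₁.
cos²φ₂ / cos²φ₁ = 7.1  ⇒  cos φ₁ = cos 15.9° / √7.1 = 0.9617/2.665 = 0.3609.
φ₁ = arccos(0.3609) ≈ 68.8°.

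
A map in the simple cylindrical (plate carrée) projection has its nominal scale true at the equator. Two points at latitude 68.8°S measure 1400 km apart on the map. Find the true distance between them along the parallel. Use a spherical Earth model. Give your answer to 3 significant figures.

For the equirectangular projection with φ₀ = 0 (plate carrée), h = 1 along meridians and k = sec φ along parallels.
Along the parallel at 68.8°, map distances are exaggerated by k = sec 68.8° = 2.765.
True distance = 1400 / 2.765 = 1400 × cos 68.8° ≈ 506 km.

506 km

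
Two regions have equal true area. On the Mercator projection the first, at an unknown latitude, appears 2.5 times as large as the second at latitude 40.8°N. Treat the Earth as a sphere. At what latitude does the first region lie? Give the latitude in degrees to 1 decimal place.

61.4°

On Mercator, (apparent₁)/(apparent₂) = sec²φ₁ / sec²φ₂ when true areas are equal.
cos²φ₂ / cos²φ₁ = 2.5  ⇒  cos φ₁ = cos 40.8° / √2.5 = 0.7570/1.581 = 0.4788.
φ₁ = arccos(0.4788) ≈ 61.4°.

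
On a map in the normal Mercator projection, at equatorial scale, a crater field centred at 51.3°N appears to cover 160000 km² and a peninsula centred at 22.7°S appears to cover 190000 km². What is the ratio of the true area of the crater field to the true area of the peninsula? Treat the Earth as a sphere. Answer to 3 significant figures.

On Mercator the areal scale is sec²φ, so true area = apparent × cos²φ.
True area of crater field: 160000 × cos²(51.3°) = 160000 × 0.3909 = 62550 km².
True area of peninsula: 190000 × cos²(22.7°) = 190000 × 0.8511 = 161700 km².
Ratio = 62550 / 161700 ≈ 0.387.

0.387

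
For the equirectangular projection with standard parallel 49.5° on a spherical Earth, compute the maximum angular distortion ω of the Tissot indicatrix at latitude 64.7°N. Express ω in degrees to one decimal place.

23.8°

In the equirectangular projection with standard parallel φ₀ = 49.5° (x = Rλ cos φ₀, y = Rφ), meridians are true-scale (h = 1) and the parallel scale is k = cos φ₀ / cos φ.
At 64.7°: h = 1.000, k = 1.520; principal scales a = 1.520, b = 1.000.
sin(ω/2) = (a − b)/(a + b) = 0.5197/2.520 = 0.2062, so ω = 2 arcsin(0.2062) ≈ 23.8°.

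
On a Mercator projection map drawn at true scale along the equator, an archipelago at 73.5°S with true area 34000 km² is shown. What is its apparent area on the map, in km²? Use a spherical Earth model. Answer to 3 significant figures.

Mercator is conformal, so the point scale is isotropic: h = k = sec φ = 1/cos φ.
Areal scale = k² = sec²φ = 1/cos²(73.5°) = 1/0.2840² = 12.40.
Apparent area = 34000 × 12.40 ≈ 421000 km².

421000 km²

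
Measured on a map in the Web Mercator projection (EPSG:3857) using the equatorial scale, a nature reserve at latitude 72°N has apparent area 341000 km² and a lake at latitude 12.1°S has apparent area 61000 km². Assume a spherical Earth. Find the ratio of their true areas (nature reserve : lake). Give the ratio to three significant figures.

Since Mercator area scale is 1/cos²φ, the true area equals the apparent area multiplied by cos²φ.
True area of nature reserve: 341000 × cos²(72°) = 341000 × 0.09549 = 32560 km².
True area of lake: 61000 × cos²(12.1°) = 61000 × 0.9561 = 58320 km².
Ratio = 32560 / 58320 ≈ 0.558.

0.558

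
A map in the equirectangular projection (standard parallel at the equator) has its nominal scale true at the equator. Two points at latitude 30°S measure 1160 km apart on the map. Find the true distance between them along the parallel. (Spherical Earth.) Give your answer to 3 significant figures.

1000 km

For the equirectangular projection with φ₀ = 0 (plate carrée), h = 1 along meridians and k = sec φ along parallels.
Along the parallel at 30°, map distances are exaggerated by k = sec 30° = 1.155.
True distance = 1160 / 1.155 = 1160 × cos 30° ≈ 1000 km.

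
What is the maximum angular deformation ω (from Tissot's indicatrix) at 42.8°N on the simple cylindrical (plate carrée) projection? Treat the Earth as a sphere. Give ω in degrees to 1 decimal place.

In the plate carrée (x = Rλ, y = Rφ), meridians are true-scale (h = 1) and parallels are stretched by k = sec φ.
At 42.8°: h = 1.000, k = 1.363; principal scales a = 1.363, b = 1.000.
sin(ω/2) = (a − b)/(a + b) = 0.3629/2.363 = 0.1536, so ω = 2 arcsin(0.1536) ≈ 17.7°.

17.7°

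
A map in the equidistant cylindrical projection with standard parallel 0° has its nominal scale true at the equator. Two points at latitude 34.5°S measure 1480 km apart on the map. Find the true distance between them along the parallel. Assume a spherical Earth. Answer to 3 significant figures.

1220 km

For the equirectangular projection with φ₀ = 0 (plate carrée), h = 1 along meridians and k = sec φ along parallels.
Along the parallel at 34.5°, map distances are exaggerated by k = sec 34.5° = 1.213.
True distance = 1480 / 1.213 = 1480 × cos 34.5° ≈ 1220 km.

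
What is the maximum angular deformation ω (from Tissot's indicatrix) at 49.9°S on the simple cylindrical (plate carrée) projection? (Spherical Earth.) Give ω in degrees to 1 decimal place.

25.0°

Plate carrée maps x = Rλ, y = Rφ. The meridian scale is h = 1 and the parallel scale is k = 1/cos φ = sec φ.
At 49.9°: h = 1.000, k = 1.552; principal scales a = 1.552, b = 1.000.
sin(ω/2) = (a − b)/(a + b) = 0.5525/2.552 = 0.2165, so ω = 2 arcsin(0.2165) ≈ 25.0°.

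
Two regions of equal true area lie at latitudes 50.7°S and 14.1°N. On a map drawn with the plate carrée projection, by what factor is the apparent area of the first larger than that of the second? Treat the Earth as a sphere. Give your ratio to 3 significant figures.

For the equirectangular projection with φ₀ = 0 (plate carrée), h = 1 along meridians and k = sec φ along parallels.
Areal scale at 50.7°: h·k = 1.000 × 1.579 = 1.579.
Areal scale at 14.1°: h·k = 1.000 × 1.031 = 1.031.
Ratio = 1.579/1.031 ≈ 1.53.

1.53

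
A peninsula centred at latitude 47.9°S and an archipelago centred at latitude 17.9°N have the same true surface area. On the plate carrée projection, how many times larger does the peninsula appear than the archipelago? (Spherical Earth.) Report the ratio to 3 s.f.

In the plate carrée (x = Rλ, y = Rφ), meridians are true-scale (h = 1) and parallels are stretched by k = sec φ.
Areal scale at 47.9°: h·k = 1.000 × 1.492 = 1.492.
Areal scale at 17.9°: h·k = 1.000 × 1.051 = 1.051.
Ratio = 1.492/1.051 ≈ 1.42.

1.42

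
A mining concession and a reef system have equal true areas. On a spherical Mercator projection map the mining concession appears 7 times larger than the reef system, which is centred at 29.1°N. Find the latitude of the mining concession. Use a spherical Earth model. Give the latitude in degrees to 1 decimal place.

70.7°

Mercator areal scale is sec²φ, so apparent-area ratio = sec²φ₁ / sec²φ₂ = cos²φ₂ / cos²φ₁.
cos²φ₂ / cos²φ₁ = 7  ⇒  cos φ₁ = cos 29.1° / √7 = 0.8738/2.646 = 0.3303.
φ₁ = arccos(0.3303) ≈ 70.7°.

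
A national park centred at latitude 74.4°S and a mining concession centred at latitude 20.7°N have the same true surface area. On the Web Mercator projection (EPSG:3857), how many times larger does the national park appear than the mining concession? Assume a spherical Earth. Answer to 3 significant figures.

12.1

On Mercator, area is exaggerated by sec²φ = 1/cos²φ.
At 74.4°: sec²(74.4°) = 1/0.2689² = 13.83.
At 20.7°: sec²(20.7°) = 1/0.9354² = 1.143.
Ratio = 13.83/1.143 = cos²(20.7°)/cos²(74.4°) ≈ 12.1.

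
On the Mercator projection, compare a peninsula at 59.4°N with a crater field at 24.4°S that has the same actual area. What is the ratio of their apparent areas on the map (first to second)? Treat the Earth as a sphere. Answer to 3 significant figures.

On Mercator, area is exaggerated by sec²φ = 1/cos²φ.
At 59.4°: sec²(59.4°) = 1/0.5090² = 3.859.
At 24.4°: sec²(24.4°) = 1/0.9107² = 1.206.
Ratio = 3.859/1.206 = cos²(24.4°)/cos²(59.4°) ≈ 3.20.

3.20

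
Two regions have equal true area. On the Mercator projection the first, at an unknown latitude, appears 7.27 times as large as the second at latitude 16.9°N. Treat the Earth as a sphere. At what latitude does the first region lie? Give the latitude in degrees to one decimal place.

For equal true areas on Mercator, apparent areas scale as sec²φ, so the ratio is cos²φ₂ / cos²φ₁.
cos²φ₂ / cos²φ₁ = 7.27  ⇒  cos φ₁ = cos 16.9° / √7.27 = 0.9568/2.696 = 0.3549.
φ₁ = arccos(0.3549) ≈ 69.2°.

69.2°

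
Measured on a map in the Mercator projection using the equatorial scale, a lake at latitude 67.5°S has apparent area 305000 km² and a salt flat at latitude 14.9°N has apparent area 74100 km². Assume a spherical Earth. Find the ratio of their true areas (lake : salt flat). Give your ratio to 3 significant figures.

Mercator's areal exaggeration is sec²φ; hence true area = (apparent area) · cos²φ.
True area of lake: 305000 × cos²(67.5°) = 305000 × 0.1464 = 44670 km².
True area of salt flat: 74100 × cos²(14.9°) = 74100 × 0.9339 = 69200 km².
Ratio = 44670 / 69200 ≈ 0.645.

0.645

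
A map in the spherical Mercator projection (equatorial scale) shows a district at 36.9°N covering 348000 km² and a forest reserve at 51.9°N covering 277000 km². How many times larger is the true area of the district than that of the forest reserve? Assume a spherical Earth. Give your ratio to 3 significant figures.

On Mercator the areal scale is sec²φ, so true area = apparent × cos²φ.
True area of district: 348000 × cos²(36.9°) = 348000 × 0.6395 = 222500 km².
True area of forest reserve: 277000 × cos²(51.9°) = 277000 × 0.3807 = 105500 km².
Ratio = 222500 / 105500 ≈ 2.11.

2.11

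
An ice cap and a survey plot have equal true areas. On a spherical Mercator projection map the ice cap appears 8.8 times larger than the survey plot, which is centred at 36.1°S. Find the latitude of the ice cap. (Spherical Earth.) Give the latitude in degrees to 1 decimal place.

On Mercator, (apparent₁)/(apparent₂) = sec²φ₁ / sec²φ₂ when true areas are equal.
cos²φ₂ / cos²φ₁ = 8.8  ⇒  cos φ₁ = cos 36.1° / √8.8 = 0.8080/2.966 = 0.2724.
φ₁ = arccos(0.2724) ≈ 74.2°.

74.2°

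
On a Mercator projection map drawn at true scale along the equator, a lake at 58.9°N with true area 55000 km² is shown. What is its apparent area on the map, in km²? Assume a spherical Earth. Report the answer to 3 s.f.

For Mercator, h = k = sec φ (a conformal cylindrical projection has a single point scale, 1/cos φ).
Areal scale = k² = sec²φ = 1/cos²(58.9°) = 1/0.5165² = 3.748.
Apparent area = 55000 × 3.748 ≈ 206000 km².

206000 km²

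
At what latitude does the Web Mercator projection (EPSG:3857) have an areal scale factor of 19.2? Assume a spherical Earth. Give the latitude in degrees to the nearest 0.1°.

76.8°

Mercator areal scale is sec²φ.
sec²φ = 19.2  ⇒  cos²φ = 0.05208  ⇒  cos φ = 0.2282.
φ = arccos(0.2282) ≈ 76.8°.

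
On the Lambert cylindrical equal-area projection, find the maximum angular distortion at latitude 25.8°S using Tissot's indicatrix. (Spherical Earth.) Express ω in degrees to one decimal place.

The Lambert cylindrical equal-area projection is the cylindrical equal-area projection with its standard parallel at the equator (φ₀ = 0). For cylindrical equal-area with standard parallel φ₀, h = cos φ / cos φ₀ and k = cos φ₀ / cos φ, so h·k = 1.
At 25.8°: h = 0.9003, k = 1.111; principal scales a = 1.111, b = 0.9003.
sin(ω/2) = (a − b)/(a + b) = 0.2104/2.011 = 0.1046, so ω = 2 arcsin(0.1046) ≈ 12.0°.

12.0°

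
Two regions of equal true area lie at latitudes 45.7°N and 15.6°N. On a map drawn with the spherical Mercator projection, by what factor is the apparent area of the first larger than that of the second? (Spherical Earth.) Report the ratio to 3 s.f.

1.90

Mercator is conformal with k = sec φ, so areal scale = k² = sec²φ.
At 45.7°: sec²(45.7°) = 1/0.6984² = 2.050.
At 15.6°: sec²(15.6°) = 1/0.9632² = 1.078.
Ratio = 2.050/1.078 = cos²(15.6°)/cos²(45.7°) ≈ 1.90.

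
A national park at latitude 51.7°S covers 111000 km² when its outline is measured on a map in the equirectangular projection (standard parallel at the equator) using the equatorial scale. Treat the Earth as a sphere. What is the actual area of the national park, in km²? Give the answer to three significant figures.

Plate carrée maps x = Rλ, y = Rφ. The meridian scale is h = 1 and the parallel scale is k = 1/cos φ = sec φ.
Areal scale = h·k = 1 × sec φ; at 51.7°, h = 1.000, k = 1.613, so h·k = 1.613.
True area = apparent / (areal scale) = 111000 / 1.613 ≈ 68800 km².

68800 km²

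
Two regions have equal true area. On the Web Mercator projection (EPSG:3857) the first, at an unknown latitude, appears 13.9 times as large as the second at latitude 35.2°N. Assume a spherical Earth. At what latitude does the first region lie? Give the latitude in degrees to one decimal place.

77.3°

For equal true areas on Mercator, apparent areas scale as sec²φ, so the ratio is cos²φ₂ / cos²φ₁.
cos²φ₂ / cos²φ₁ = 13.9  ⇒  cos φ₁ = cos 35.2° / √13.9 = 0.8171/3.728 = 0.2192.
φ₁ = arccos(0.2192) ≈ 77.3°.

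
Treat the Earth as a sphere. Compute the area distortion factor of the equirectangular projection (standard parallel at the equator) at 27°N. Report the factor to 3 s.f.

For the equirectangular projection with φ₀ = 0 (plate carrée), h = 1 along meridians and k = sec φ along parallels.
Areal scale = h·k = 1 × sec φ; at 27°, h = 1.000, k = 1.122, so h·k = 1.122.

1.12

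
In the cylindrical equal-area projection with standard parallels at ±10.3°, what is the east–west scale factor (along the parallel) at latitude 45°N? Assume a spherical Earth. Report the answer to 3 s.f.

1.39

A cylindrical equal-area projection with standard parallel φ₀ has meridian scale h = cos φ / cos φ₀ and parallel scale k = cos φ₀ / cos φ (so areas are preserved, h·k = 1).
k = cos 10.3° / cos 45° = 0.9839/0.7071 = 1.391.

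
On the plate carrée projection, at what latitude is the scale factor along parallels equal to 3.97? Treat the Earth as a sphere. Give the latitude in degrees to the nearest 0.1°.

Plate carrée: h = 1, k = sec φ along parallels.
sec φ = 3.97  ⇒  cos φ = 0.2519  ⇒  φ ≈ 75.4°.

75.4°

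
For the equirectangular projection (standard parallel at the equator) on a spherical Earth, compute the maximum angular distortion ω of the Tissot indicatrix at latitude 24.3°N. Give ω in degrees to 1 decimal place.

5.3°

For the equirectangular projection with φ₀ = 0 (plate carrée), h = 1 along meridians and k = sec φ along parallels.
At 24.3°: h = 1.000, k = 1.097; principal scales a = 1.097, b = 1.000.
sin(ω/2) = (a − b)/(a + b) = 0.09721/2.097 = 0.04635, so ω = 2 arcsin(0.04635) ≈ 5.3°.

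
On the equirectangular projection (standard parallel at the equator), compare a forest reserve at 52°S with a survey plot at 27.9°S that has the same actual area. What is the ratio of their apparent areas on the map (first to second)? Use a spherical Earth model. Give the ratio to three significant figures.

For the equirectangular projection with φ₀ = 0 (plate carrée), h = 1 along meridians and k = sec φ along parallels.
Areal scale at 52°: h·k = 1.000 × 1.624 = 1.624.
Areal scale at 27.9°: h·k = 1.000 × 1.132 = 1.132.
Ratio = 1.624/1.132 ≈ 1.44.

1.44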